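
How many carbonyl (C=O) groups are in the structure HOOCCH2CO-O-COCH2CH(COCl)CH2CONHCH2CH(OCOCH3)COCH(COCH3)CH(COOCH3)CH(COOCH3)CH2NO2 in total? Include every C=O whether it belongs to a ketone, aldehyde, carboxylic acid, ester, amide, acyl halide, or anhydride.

HOOC: carboxylic acid, 1 C=O (running total 1).
CH2CO-O-COCH2: anhydride, 2 C=O (running total 3).
CH(COCl): acyl halide, 1 C=O (running total 4).
CH2CONHCH2: amide, 1 C=O (running total 5).
CH(OCOCH3): ester, 1 C=O (running total 6).
CO: ketone, 1 C=O (running total 7).
CH(COCH3): ketone, 1 C=O (running total 8).
CH(COOCH3): ester, 1 C=O (running total 9).
CH(COOCH3): ester, 1 C=O (running total 10).

10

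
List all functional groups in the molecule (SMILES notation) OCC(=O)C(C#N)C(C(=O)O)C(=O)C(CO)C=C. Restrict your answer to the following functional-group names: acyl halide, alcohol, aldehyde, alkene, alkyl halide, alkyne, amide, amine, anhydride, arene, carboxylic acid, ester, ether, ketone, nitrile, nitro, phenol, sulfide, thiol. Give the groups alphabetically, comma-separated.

Reading the structure from left to right:
  HOCH2: HO– on an sp³ carbon → alcohol.
  CO: –C(=O)– with carbon on both sides → ketone.
  CH(CN): pendant –C≡N: nitrile.
  CH(COOH): pendant –COOH: carbonyl C bonded to C and –OH → carboxylic acid.
  CO: –C(=O)– with carbon on both sides → ketone.
  CH(CH2OH): pendant –CH2OH on an sp³ backbone C → alcohol.
  CH=CH2: C=C double bond → alkene.

alcohol, alkene, carboxylic acid, ketone, nitrile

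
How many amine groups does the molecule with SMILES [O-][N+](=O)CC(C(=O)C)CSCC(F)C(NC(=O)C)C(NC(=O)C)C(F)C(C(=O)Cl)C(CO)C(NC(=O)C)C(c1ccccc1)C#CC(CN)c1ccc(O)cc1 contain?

1

–NO2 on carbon → nitro group.
pendant –COCH3: carbonyl C bonded to two carbons → ketone.
C–S–C linkage → sulfide (thioether).
halogen on an sp³ carbon → alkyl halide.
pendant –NHC(=O)CH3: N bonded to a carbonyl → amide (not amine).
pendant –NHC(=O)CH3: N bonded to a carbonyl → amide (not amine).
halogen on an sp³ carbon → alkyl halide.
pendant –C(=O)X: carbonyl C bonded to C and halogen → acyl halide.
pendant –CH2OH on an sp³ backbone C → alcohol.
pendant –NHC(=O)CH3: N bonded to a carbonyl → amide (not amine).
pendant –C6H5: benzene ring → arene.
C≡C triple bond → alkyne.
pendant –CH2NH2: N on sp³ C, no adjacent C=O → amine.
–OH attached directly to an aromatic ring → phenol (not alcohol); the ring itself is an arene.
Amine appears at: CH(CH2NH2) → 1.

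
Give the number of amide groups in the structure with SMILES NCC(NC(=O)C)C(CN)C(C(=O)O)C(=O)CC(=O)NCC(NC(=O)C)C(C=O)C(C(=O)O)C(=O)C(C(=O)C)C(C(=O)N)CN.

4

–NH2 on an sp³ carbon with no adjacent C=O → amine.
pendant –NHC(=O)CH3: N bonded to a carbonyl → amide (not amine).
pendant –CH2NH2: N on sp³ C, no adjacent C=O → amine.
pendant –COOH: carbonyl C bonded to C and –OH → carboxylic acid.
–C(=O)– with carbon on both sides → ketone.
–C(=O)–N– linkage → amide (the N is not an amine).
pendant –NHC(=O)CH3: N bonded to a carbonyl → amide (not amine).
pendant –CHO: carbonyl C bonded to C and H → aldehyde.
pendant –COOH: carbonyl C bonded to C and –OH → carboxylic acid.
–C(=O)– with carbon on both sides → ketone.
pendant –COCH3: carbonyl C bonded to two carbons → ketone.
pendant –CONH2: carbonyl C bonded to C and N → amide.
–NH2 on an sp³ carbon with no adjacent C=O → amine.
Amide appears at: CH(NHCOCH3), CH2CONHCH2, CH(NHCOCH3), CH(CONH2) → 4.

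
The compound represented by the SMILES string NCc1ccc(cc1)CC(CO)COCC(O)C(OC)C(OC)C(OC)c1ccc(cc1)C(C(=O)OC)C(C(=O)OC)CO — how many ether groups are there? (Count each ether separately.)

4

–NH2 on an sp³ carbon with no adjacent C=O → amine.
para-disubstituted benzene ring → arene.
pendant –CH2OH on an sp³ backbone C → alcohol.
C–O–C with sp³ carbons on both sides and no adjacent C=O → ether.
–OH on an sp³ carbon → alcohol (secondary).
pendant –OCH3: C–O–C with sp³ C, no adjacent C=O → ether.
pendant –OCH3: C–O–C with sp³ C, no adjacent C=O → ether.
pendant –OCH3: C–O–C with sp³ C, no adjacent C=O → ether.
para-disubstituted benzene ring → arene.
pendant –COOCH3: carbonyl C bonded to C and –OCH3 → ester.
pendant –COOCH3: carbonyl C bonded to C and –OCH3 → ester.
–OH on an sp³ carbon → alcohol.
Ether appears at: CH2OCH2, CH(OCH3), CH(OCH3), CH(OCH3) → 4.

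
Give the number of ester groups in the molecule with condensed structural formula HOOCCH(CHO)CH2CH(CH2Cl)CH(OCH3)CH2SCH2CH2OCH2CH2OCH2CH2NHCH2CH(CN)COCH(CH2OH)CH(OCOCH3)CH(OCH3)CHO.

1

Taking each segment in turn:
  HOOC: –COOH: carbonyl C bonded to –OH and C → carboxylic acid (the –OH is not a separate alcohol).
  CH(CHO): pendant –CHO: carbonyl C bonded to C and H → aldehyde.
  CH(CH2Cl): pendant –CH2X: halogen on sp³ carbon → alkyl halide.
  CH(OCH3): pendant –OCH3: C–O–C with sp³ C, no adjacent C=O → ether.
  CH2SCH2: C–S–C linkage → sulfide (thioether).
  CH2OCH2: C–O–C with sp³ carbons on both sides and no adjacent C=O → ether.
  CH2OCH2: C–O–C with sp³ carbons on both sides and no adjacent C=O → ether.
  CH2NHCH2: C–N–C with sp³ carbons and no adjacent C=O → amine (secondary).
  CH(CN): pendant –C≡N: nitrile.
  CO: –C(=O)– with carbon on both sides → ketone.
  CH(CH2OH): pendant –CH2OH on an sp³ backbone C → alcohol.
  CH(OCOCH3): pendant –OC(=O)CH3: an acyloxy group → ester.
  CH(OCH3): pendant –OCH3: C–O–C with sp³ C, no adjacent C=O → ether.
  CHO: terminal –CHO: carbonyl C bonded to H and C → aldehyde.
Ester appears at: CH(OCOCH3) → 1.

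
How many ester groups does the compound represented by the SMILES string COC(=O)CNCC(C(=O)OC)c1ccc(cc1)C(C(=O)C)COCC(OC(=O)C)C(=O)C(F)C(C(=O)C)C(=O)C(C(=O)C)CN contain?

3

CH3O–C(=O)–: carbonyl C bonded to C and to –OCH3 → ester (not ketone + ether).
C–N–C with sp³ carbons and no adjacent C=O → amine (secondary).
pendant –COOCH3: carbonyl C bonded to C and –OCH3 → ester.
para-disubstituted benzene ring → arene.
pendant –COCH3: carbonyl C bonded to two carbons → ketone.
C–O–C with sp³ carbons on both sides and no adjacent C=O → ether.
pendant –OC(=O)CH3: an acyloxy group → ester.
–C(=O)– with carbon on both sides → ketone.
halogen on an sp³ carbon → alkyl halide.
pendant –COCH3: carbonyl C bonded to two carbons → ketone.
–C(=O)– with carbon on both sides → ketone.
pendant –COCH3: carbonyl C bonded to two carbons → ketone.
–NH2 on an sp³ carbon with no adjacent C=O → amine.
Ester appears at: CH3OOC, CH(COOCH3), CH(OCOCH3) → 3.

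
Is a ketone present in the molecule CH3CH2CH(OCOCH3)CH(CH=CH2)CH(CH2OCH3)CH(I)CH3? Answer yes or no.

pendant –OC(=O)CH3: an acyloxy group → ester.
pendant –CH=CH2: C=C double bond → alkene.
pendant –CH2OCH3: C–O–C linkage → ether.
halogen on an sp³ carbon → alkyl halide.
In CH(OCOCH3), the C=O is bonded to an –O–C group, which defines an ester, not a ketone.
The groups actually present are: alkene, alkyl halide, ester, ether.

no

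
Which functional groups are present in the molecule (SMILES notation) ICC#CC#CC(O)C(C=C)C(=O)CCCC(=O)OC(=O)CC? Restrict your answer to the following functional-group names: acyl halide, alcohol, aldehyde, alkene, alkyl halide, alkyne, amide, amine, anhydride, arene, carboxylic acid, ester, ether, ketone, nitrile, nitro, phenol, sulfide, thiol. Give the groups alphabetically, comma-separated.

alcohol, alkene, alkyl halide, alkyne, anhydride, ketone

Taking each segment in turn:
  ICH2: halogen on an sp³ carbon → alkyl halide.
  C≡C: C≡C triple bond → alkyne.
  C≡C: C≡C triple bond → alkyne.
  CH(OH): –OH on an sp³ carbon → alcohol (secondary).
  CH(CH=CH2): pendant –CH=CH2: C=C double bond → alkene.
  CO: –C(=O)– with carbon on both sides → ketone.
  CH2CO-O-COCH2: two acyl groups sharing one oxygen, –C(=O)–O–C(=O)– → anhydride.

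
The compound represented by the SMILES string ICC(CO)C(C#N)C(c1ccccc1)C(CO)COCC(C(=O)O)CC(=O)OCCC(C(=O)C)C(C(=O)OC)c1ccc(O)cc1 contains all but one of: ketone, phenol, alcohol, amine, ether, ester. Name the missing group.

amine

alcohol: present (CH(CH2OH) — pendant –CH2OH on an sp³ backbone C → alcohol).
ketone: present (CH(COCH3) — pendant –COCH3: carbonyl C bonded to two carbons → ketone).
phenol: present (C6H4OH — –OH attached directly to an aromatic ring → phenol (not alcohol); the ring itself is an arene).
ester: present (CH2COOCH2 — –C(=O)–O–C with C on the carbonyl side → ester).
ether: present (CH2OCH2 — C–O–C with sp³ carbons on both sides and no adjacent C=O → ether).
amine: no segment matches this pattern.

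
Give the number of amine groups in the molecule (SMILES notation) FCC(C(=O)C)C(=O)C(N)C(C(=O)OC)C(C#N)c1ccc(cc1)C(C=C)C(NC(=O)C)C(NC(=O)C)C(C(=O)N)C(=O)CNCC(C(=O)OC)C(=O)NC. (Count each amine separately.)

2

halogen on an sp³ carbon → alkyl halide.
pendant –COCH3: carbonyl C bonded to two carbons → ketone.
–C(=O)– with carbon on both sides → ketone.
–NH2 on an sp³ carbon with no adjacent C=O → amine.
pendant –COOCH3: carbonyl C bonded to C and –OCH3 → ester.
pendant –C≡N: nitrile.
para-disubstituted benzene ring → arene.
pendant –CH=CH2: C=C double bond → alkene.
pendant –NHC(=O)CH3: N bonded to a carbonyl → amide (not amine).
pendant –NHC(=O)CH3: N bonded to a carbonyl → amide (not amine).
pendant –CONH2: carbonyl C bonded to C and N → amide.
–C(=O)– with carbon on both sides → ketone.
C–N–C with sp³ carbons and no adjacent C=O → amine (secondary).
pendant –COOCH3: carbonyl C bonded to C and –OCH3 → ester.
–C(=O)NHCH3: carbonyl C bonded to C and to N → amide (the N is not an amine).
Amine appears at: CH(NH2), CH2NHCH2 → 2.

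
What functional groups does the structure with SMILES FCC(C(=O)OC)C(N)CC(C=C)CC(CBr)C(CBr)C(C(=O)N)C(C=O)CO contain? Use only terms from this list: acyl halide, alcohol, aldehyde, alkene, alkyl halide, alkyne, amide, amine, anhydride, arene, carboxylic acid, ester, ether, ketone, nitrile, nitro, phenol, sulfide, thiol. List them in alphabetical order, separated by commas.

alcohol, aldehyde, alkene, alkyl halide, amide, amine, ester

halogen on an sp³ carbon → alkyl halide.
pendant –COOCH3: carbonyl C bonded to C and –OCH3 → ester.
–NH2 on an sp³ carbon with no adjacent C=O → amine.
pendant –CH=CH2: C=C double bond → alkene.
pendant –CH2X: halogen on sp³ carbon → alkyl halide.
pendant –CH2X: halogen on sp³ carbon → alkyl halide.
pendant –CONH2: carbonyl C bonded to C and N → amide.
pendant –CHO: carbonyl C bonded to C and H → aldehyde.
–OH on an sp³ carbon → alcohol.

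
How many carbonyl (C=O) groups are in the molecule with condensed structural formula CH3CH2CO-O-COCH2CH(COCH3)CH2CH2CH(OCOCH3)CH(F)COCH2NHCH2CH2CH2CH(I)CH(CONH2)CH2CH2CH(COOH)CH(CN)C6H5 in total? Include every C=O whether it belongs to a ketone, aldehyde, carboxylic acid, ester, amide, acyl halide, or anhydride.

7

CH2CO-O-COCH2: anhydride, 2 C=O (running total 2).
CH(COCH3): ketone, 1 C=O (running total 3).
CH(OCOCH3): ester, 1 C=O (running total 4).
CO: ketone, 1 C=O (running total 5).
CH(CONH2): amide, 1 C=O (running total 6).
CH(COOH): carboxylic acid, 1 C=O (running total 7).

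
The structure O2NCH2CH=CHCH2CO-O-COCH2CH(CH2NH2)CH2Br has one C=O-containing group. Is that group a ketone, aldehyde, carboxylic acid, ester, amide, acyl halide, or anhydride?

anhydride

The carbonyl is in the CH2CO-O-COCH2 segment: two acyl groups sharing one oxygen, –C(=O)–O–C(=O)– → anhydride.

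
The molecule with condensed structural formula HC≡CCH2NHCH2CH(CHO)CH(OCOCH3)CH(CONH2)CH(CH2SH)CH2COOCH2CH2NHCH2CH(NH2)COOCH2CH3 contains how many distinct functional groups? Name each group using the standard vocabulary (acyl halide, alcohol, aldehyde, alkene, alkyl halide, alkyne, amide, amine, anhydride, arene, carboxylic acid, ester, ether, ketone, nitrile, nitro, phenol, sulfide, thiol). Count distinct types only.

6

Working along the chain:
  HC≡C: C≡C triple bond → alkyne.
  CH2NHCH2: C–N–C with sp³ carbons and no adjacent C=O → amine (secondary).
  CH(CHO): pendant –CHO: carbonyl C bonded to C and H → aldehyde.
  CH(OCOCH3): pendant –OC(=O)CH3: an acyloxy group → ester.
  CH(CONH2): pendant –CONH2: carbonyl C bonded to C and N → amide.
  CH(CH2SH): pendant –CH2SH → thiol.
  CH2COOCH2: –C(=O)–O–C with C on the carbonyl side → ester.
  CH2NHCH2: C–N–C with sp³ carbons and no adjacent C=O → amine (secondary).
  CH(NH2): –NH2 on an sp³ carbon with no adjacent C=O → amine.
  COOCH2CH3: –C(=O)OCH2CH3: carbonyl C bonded to C and to –OEt → ester.
Distinct types present: aldehyde, alkyne, amide, amine, ester, thiol.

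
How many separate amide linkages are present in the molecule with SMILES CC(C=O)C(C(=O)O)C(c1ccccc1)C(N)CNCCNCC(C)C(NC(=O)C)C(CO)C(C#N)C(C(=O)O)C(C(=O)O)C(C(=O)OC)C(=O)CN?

pendant –CHO: carbonyl C bonded to C and H → aldehyde.
pendant –COOH: carbonyl C bonded to C and –OH → carboxylic acid.
pendant –C6H5: benzene ring → arene.
–NH2 on an sp³ carbon with no adjacent C=O → amine.
C–N–C with sp³ carbons and no adjacent C=O → amine (secondary).
C–N–C with sp³ carbons and no adjacent C=O → amine (secondary).
pendant –NHC(=O)CH3: N bonded to a carbonyl → amide (not amine).
pendant –CH2OH on an sp³ backbone C → alcohol.
pendant –C≡N: nitrile.
pendant –COOH: carbonyl C bonded to C and –OH → carboxylic acid.
pendant –COOH: carbonyl C bonded to C and –OH → carboxylic acid.
pendant –COOCH3: carbonyl C bonded to C and –OCH3 → ester.
–C(=O)– with carbon on both sides → ketone.
–NH2 on an sp³ carbon with no adjacent C=O → amine.
Amide appears at: CH(NHCOCH3) → 1.

1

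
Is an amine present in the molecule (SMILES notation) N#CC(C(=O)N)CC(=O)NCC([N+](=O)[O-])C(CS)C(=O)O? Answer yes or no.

Reading the structure from left to right:
  N≡C: N≡C–: carbon triple-bonded to nitrogen → nitrile.
  CH(CONH2): pendant –CONH2: carbonyl C bonded to C and N → amide.
  CH2CONHCH2: –C(=O)–N– linkage → amide (the N is not an amine).
  CH(NO2): –NO2 on an sp³ carbon → nitro (the N=O is not a carbonyl).
  CH(CH2SH): pendant –CH2SH → thiol.
  COOH: –COOH: carbonyl C bonded to –OH and C → carboxylic acid (the –OH is not a separate alcohol).
In each of CH(CONH2) and CH2CONHCH2, the nitrogen is bonded directly to a carbonyl carbon, making it part of an amide, not a free amine.
The groups actually present are: amide, carboxylic acid, nitrile, nitro, thiol.

no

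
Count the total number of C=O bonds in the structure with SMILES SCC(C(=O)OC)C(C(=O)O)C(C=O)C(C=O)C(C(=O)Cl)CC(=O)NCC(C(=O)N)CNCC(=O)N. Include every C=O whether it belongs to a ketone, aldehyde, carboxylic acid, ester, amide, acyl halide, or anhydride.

CH(COOCH3): ester, 1 C=O (running total 1).
CH(COOH): carboxylic acid, 1 C=O (running total 2).
CH(CHO): aldehyde, 1 C=O (running total 3).
CH(CHO): aldehyde, 1 C=O (running total 4).
CH(COCl): acyl halide, 1 C=O (running total 5).
CH2CONHCH2: amide, 1 C=O (running total 6).
CH(CONH2): amide, 1 C=O (running total 7).
CONH2: amide, 1 C=O (running total 8).

8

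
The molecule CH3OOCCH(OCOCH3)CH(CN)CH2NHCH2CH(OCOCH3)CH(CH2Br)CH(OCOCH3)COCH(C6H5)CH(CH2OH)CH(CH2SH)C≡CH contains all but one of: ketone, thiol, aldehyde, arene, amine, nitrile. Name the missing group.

thiol: present (CH(CH2SH) — pendant –CH2SH → thiol).
nitrile: present (CH(CN) — pendant –C≡N: nitrile).
ketone: present (CO — –C(=O)– with carbon on both sides → ketone).
amine: present (CH2NHCH2 — C–N–C with sp³ carbons and no adjacent C=O → amine (secondary)).
arene: present (CH(C6H5) — pendant –C6H5: benzene ring → arene).
aldehyde: absent. In CO, the carbonyl carbon is bonded to two carbons, so it is a ketone, not an aldehyde.

aldehyde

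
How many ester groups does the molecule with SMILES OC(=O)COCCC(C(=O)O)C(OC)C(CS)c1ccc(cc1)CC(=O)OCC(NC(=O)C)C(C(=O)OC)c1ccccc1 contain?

2

Taking each segment in turn:
  HOOC: –COOH: carbonyl C bonded to –OH and C → carboxylic acid (the –OH is not a separate alcohol).
  CH2OCH2: C–O–C with sp³ carbons on both sides and no adjacent C=O → ether.
  CH(COOH): pendant –COOH: carbonyl C bonded to C and –OH → carboxylic acid.
  CH(OCH3): pendant –OCH3: C–O–C with sp³ C, no adjacent C=O → ether.
  CH(CH2SH): pendant –CH2SH → thiol.
  C6H4: para-disubstituted benzene ring → arene.
  CH2COOCH2: –C(=O)–O–C with C on the carbonyl side → ester.
  CH(NHCOCH3): pendant –NHC(=O)CH3: N bonded to a carbonyl → amide (not amine).
  CH(COOCH3): pendant –COOCH3: carbonyl C bonded to C and –OCH3 → ester.
  C6H5: –C6H5 phenyl ring → arene.
Ester appears at: CH2COOCH2, CH(COOCH3) → 2.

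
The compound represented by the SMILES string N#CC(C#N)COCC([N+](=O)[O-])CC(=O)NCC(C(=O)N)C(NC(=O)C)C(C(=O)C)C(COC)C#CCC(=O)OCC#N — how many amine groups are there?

N≡C–: carbon triple-bonded to nitrogen → nitrile.
pendant –C≡N: nitrile.
C–O–C with sp³ carbons on both sides and no adjacent C=O → ether.
–NO2 on an sp³ carbon → nitro (the N=O is not a carbonyl).
–C(=O)–N– linkage → amide (the N is not an amine).
pendant –CONH2: carbonyl C bonded to C and N → amide.
pendant –NHC(=O)CH3: N bonded to a carbonyl → amide (not amine).
pendant –COCH3: carbonyl C bonded to two carbons → ketone.
pendant –CH2OCH3: C–O–C linkage → ether.
C≡C triple bond → alkyne.
–C(=O)–O–C with C on the carbonyl side → ester.
–C≡N: carbon triple-bonded to nitrogen → nitrile.
No segment is a amine: N≡C is nitrile, not amine; CH(CN) is nitrile, not amine; CH(NO2) is nitro, not amine. → 0.

0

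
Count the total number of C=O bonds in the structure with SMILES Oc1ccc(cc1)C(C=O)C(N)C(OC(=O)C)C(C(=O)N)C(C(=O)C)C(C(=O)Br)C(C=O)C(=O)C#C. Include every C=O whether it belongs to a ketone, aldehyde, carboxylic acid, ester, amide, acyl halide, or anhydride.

CH(CHO): aldehyde, 1 C=O (running total 1).
CH(OCOCH3): ester, 1 C=O (running total 2).
CH(CONH2): amide, 1 C=O (running total 3).
CH(COCH3): ketone, 1 C=O (running total 4).
CH(COBr): acyl halide, 1 C=O (running total 5).
CH(CHO): aldehyde, 1 C=O (running total 6).
CO: ketone, 1 C=O (running total 7).

7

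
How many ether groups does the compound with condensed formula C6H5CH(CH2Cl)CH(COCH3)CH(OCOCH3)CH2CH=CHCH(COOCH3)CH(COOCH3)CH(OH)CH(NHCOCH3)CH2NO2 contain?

0

C6H5– phenyl ring → arene.
pendant –CH2X: halogen on sp³ carbon → alkyl halide.
pendant –COCH3: carbonyl C bonded to two carbons → ketone.
pendant –OC(=O)CH3: an acyloxy group → ester.
C=C double bond → alkene.
pendant –COOCH3: carbonyl C bonded to C and –OCH3 → ester.
pendant –COOCH3: carbonyl C bonded to C and –OCH3 → ester.
–OH on an sp³ carbon → alcohol (secondary).
pendant –NHC(=O)CH3: N bonded to a carbonyl → amide (not amine).
–NO2 on carbon → nitro group.
No segment is a ether: CH(OCOCH3) is ester, not ether; CH(COOCH3) is ester, not ether; CH(COOCH3) is ester, not ether. → 0.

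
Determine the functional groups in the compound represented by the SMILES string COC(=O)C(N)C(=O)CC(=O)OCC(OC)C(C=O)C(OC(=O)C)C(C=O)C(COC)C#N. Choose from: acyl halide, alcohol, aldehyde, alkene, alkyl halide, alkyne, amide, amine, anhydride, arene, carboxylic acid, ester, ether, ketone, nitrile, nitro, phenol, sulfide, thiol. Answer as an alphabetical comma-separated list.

aldehyde, amine, ester, ether, ketone, nitrile

Reading the structure from left to right:
  CH3OOC: CH3O–C(=O)–: carbonyl C bonded to C and to –OCH3 → ester (not ketone + ether).
  CH(NH2): –NH2 on an sp³ carbon with no adjacent C=O → amine.
  CO: –C(=O)– with carbon on both sides → ketone.
  CH2COOCH2: –C(=O)–O–C with C on the carbonyl side → ester.
  CH(OCH3): pendant –OCH3: C–O–C with sp³ C, no adjacent C=O → ether.
  CH(CHO): pendant –CHO: carbonyl C bonded to C and H → aldehyde.
  CH(OCOCH3): pendant –OC(=O)CH3: an acyloxy group → ester.
  CH(CHO): pendant –CHO: carbonyl C bonded to C and H → aldehyde.
  CH(CH2OCH3): pendant –CH2OCH3: C–O–C linkage → ether.
  CN: –C≡N: carbon triple-bonded to nitrogen → nitrile.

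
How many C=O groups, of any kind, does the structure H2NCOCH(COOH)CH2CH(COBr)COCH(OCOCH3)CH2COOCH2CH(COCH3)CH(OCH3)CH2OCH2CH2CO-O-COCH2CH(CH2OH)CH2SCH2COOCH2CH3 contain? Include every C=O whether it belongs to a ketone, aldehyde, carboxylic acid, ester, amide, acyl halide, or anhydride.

10

H2NCO: amide, 1 C=O (running total 1).
CH(COOH): carboxylic acid, 1 C=O (running total 2).
CH(COBr): acyl halide, 1 C=O (running total 3).
CO: ketone, 1 C=O (running total 4).
CH(OCOCH3): ester, 1 C=O (running total 5).
CH2COOCH2: ester, 1 C=O (running total 6).
CH(COCH3): ketone, 1 C=O (running total 7).
CH2CO-O-COCH2: anhydride, 2 C=O (running total 9).
COOCH2CH3: ester, 1 C=O (running total 10).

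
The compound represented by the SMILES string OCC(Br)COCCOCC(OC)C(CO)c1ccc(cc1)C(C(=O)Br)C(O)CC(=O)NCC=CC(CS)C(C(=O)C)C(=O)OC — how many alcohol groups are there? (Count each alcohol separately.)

Working along the chain:
  HOCH2: HO– on an sp³ carbon → alcohol.
  CH(Br): halogen on an sp³ carbon → alkyl halide.
  CH2OCH2: C–O–C with sp³ carbons on both sides and no adjacent C=O → ether.
  CH2OCH2: C–O–C with sp³ carbons on both sides and no adjacent C=O → ether.
  CH(OCH3): pendant –OCH3: C–O–C with sp³ C, no adjacent C=O → ether.
  CH(CH2OH): pendant –CH2OH on an sp³ backbone C → alcohol.
  C6H4: para-disubstituted benzene ring → arene.
  CH(COBr): pendant –C(=O)X: carbonyl C bonded to C and halogen → acyl halide.
  CH(OH): –OH on an sp³ carbon → alcohol (secondary).
  CH2CONHCH2: –C(=O)–N– linkage → amide (the N is not an amine).
  CH=CH: C=C double bond → alkene.
  CH(CH2SH): pendant –CH2SH → thiol.
  CH(COCH3): pendant –COCH3: carbonyl C bonded to two carbons → ketone.
  COOCH3: –C(=O)OCH3: carbonyl C bonded to C and to –OCH3 → ester (not ketone + ether).
Alcohol appears at: HOCH2, CH(CH2OH), CH(OH) → 3.

3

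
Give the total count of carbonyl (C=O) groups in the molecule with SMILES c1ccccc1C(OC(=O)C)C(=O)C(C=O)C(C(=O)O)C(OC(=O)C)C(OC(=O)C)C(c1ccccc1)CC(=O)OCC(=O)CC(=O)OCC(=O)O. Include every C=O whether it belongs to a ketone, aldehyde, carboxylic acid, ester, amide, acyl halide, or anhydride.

CH(OCOCH3): ester, 1 C=O (running total 1).
CO: ketone, 1 C=O (running total 2).
CH(CHO): aldehyde, 1 C=O (running total 3).
CH(COOH): carboxylic acid, 1 C=O (running total 4).
CH(OCOCH3): ester, 1 C=O (running total 5).
CH(OCOCH3): ester, 1 C=O (running total 6).
CH2COOCH2: ester, 1 C=O (running total 7).
CO: ketone, 1 C=O (running total 8).
CH2COOCH2: ester, 1 C=O (running total 9).
COOH: carboxylic acid, 1 C=O (running total 10).

10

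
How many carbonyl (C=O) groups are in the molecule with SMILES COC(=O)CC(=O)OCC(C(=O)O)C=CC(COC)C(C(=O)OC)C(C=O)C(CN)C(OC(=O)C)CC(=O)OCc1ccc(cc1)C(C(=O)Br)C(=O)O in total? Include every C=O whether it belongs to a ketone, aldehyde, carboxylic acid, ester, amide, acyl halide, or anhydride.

9

CH3OOC: ester, 1 C=O (running total 1).
CH2COOCH2: ester, 1 C=O (running total 2).
CH(COOH): carboxylic acid, 1 C=O (running total 3).
CH(COOCH3): ester, 1 C=O (running total 4).
CH(CHO): aldehyde, 1 C=O (running total 5).
CH(OCOCH3): ester, 1 C=O (running total 6).
CH2COOCH2: ester, 1 C=O (running total 7).
CH(COBr): acyl halide, 1 C=O (running total 8).
COOH: carboxylic acid, 1 C=O (running total 9).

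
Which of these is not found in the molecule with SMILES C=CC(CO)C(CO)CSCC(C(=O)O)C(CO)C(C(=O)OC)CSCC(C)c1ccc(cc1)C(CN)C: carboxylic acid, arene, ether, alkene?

carboxylic acid: present (CH(COOH) — pendant –COOH: carbonyl C bonded to C and –OH → carboxylic acid).
arene: present (C6H4 — para-disubstituted benzene ring → arene).
alkene: present (CH2=CH — C=C double bond → alkene).
ether: absent. In CH(COOCH3), the C–O–C oxygen is adjacent to a C=O, so it belongs to an ester, not an ether.

ether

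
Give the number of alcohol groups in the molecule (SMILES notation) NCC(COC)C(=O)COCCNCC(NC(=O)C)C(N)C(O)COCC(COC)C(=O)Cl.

1

Working along the chain:
  H2NCH2: –NH2 on an sp³ carbon with no adjacent C=O → amine.
  CH(CH2OCH3): pendant –CH2OCH3: C–O–C linkage → ether.
  CO: –C(=O)– with carbon on both sides → ketone.
  CH2OCH2: C–O–C with sp³ carbons on both sides and no adjacent C=O → ether.
  CH2NHCH2: C–N–C with sp³ carbons and no adjacent C=O → amine (secondary).
  CH(NHCOCH3): pendant –NHC(=O)CH3: N bonded to a carbonyl → amide (not amine).
  CH(NH2): –NH2 on an sp³ carbon with no adjacent C=O → amine.
  CH(OH): –OH on an sp³ carbon → alcohol (secondary).
  CH2OCH2: C–O–C with sp³ carbons on both sides and no adjacent C=O → ether.
  CH(CH2OCH3): pendant –CH2OCH3: C–O–C linkage → ether.
  COCl: –C(=O)Cl: carbonyl C bonded to C and to a halogen → acyl halide (not alkyl halide).
Alcohol appears at: CH(OH) → 1.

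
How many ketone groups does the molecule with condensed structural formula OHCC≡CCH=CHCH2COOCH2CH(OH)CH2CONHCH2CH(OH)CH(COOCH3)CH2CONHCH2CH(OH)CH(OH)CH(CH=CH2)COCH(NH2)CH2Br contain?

1

Reading the structure from left to right:
  OHC: terminal –CHO: carbonyl C bonded to H and C → aldehyde.
  C≡C: C≡C triple bond → alkyne.
  CH=CH: C=C double bond → alkene.
  CH2COOCH2: –C(=O)–O–C with C on the carbonyl side → ester.
  CH(OH): –OH on an sp³ carbon → alcohol (secondary).
  CH2CONHCH2: –C(=O)–N– linkage → amide (the N is not an amine).
  CH(OH): –OH on an sp³ carbon → alcohol (secondary).
  CH(COOCH3): pendant –COOCH3: carbonyl C bonded to C and –OCH3 → ester.
  CH2CONHCH2: –C(=O)–N– linkage → amide (the N is not an amine).
  CH(OH): –OH on an sp³ carbon → alcohol (secondary).
  CH(OH): –OH on an sp³ carbon → alcohol (secondary).
  CH(CH=CH2): pendant –CH=CH2: C=C double bond → alkene.
  CO: –C(=O)– with carbon on both sides → ketone.
  CH(NH2): –NH2 on an sp³ carbon with no adjacent C=O → amine.
  CH2Br: halogen on an sp³ carbon → alkyl halide.
Ketone appears at: CO → 1.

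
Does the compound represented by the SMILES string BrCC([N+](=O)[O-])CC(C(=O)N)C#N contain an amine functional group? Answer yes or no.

Taking each segment in turn:
  BrCH2: halogen on an sp³ carbon → alkyl halide.
  CH(NO2): –NO2 on an sp³ carbon → nitro (the N=O is not a carbonyl).
  CH(CONH2): pendant –CONH2: carbonyl C bonded to C and N → amide.
  CN: –C≡N: carbon triple-bonded to nitrogen → nitrile.
In CH(CONH2), the nitrogen is bonded directly to a carbonyl carbon, making it part of an amide, not a free amine.
The groups actually present are: alkyl halide, amide, nitrile, nitro.

no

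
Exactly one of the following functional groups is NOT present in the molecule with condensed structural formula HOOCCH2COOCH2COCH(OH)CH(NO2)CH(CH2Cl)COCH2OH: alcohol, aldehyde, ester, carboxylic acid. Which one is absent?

aldehyde

ester: present (CH2COOCH2 — –C(=O)–O–C with C on the carbonyl side → ester).
alcohol: present (CH(OH) — –OH on an sp³ carbon → alcohol (secondary)).
carboxylic acid: present (HOOC — –COOH: carbonyl C bonded to –OH and C → carboxylic acid (the –OH is not a separate alcohol)).
aldehyde: absent. In CO, the carbonyl carbon is bonded to two carbons, so it is a ketone, not an aldehyde. In HOOC, the carbonyl carbon bears –OH, not –H, so it is a carboxylic acid.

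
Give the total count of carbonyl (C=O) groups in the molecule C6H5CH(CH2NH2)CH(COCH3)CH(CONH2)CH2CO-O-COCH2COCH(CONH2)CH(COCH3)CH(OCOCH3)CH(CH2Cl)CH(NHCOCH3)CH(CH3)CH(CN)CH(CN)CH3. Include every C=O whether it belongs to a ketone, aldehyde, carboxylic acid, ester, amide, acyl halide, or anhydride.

9

CH(COCH3): ketone, 1 C=O (running total 1).
CH(CONH2): amide, 1 C=O (running total 2).
CH2CO-O-COCH2: anhydride, 2 C=O (running total 4).
CO: ketone, 1 C=O (running total 5).
CH(CONH2): amide, 1 C=O (running total 6).
CH(COCH3): ketone, 1 C=O (running total 7).
CH(OCOCH3): ester, 1 C=O (running total 8).
CH(NHCOCH3): amide, 1 C=O (running total 9).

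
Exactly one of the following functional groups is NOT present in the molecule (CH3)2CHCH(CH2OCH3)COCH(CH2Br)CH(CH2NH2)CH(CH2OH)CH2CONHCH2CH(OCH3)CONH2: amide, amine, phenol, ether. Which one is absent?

ether: present (CH(CH2OCH3) — pendant –CH2OCH3: C–O–C linkage → ether).
amide: present (CH2CONHCH2 — –C(=O)–N– linkage → amide (the N is not an amine)).
amine: present (CH(CH2NH2) — pendant –CH2NH2: N on sp³ C, no adjacent C=O → amine).
phenol: absent. In CH(CH2OH), the –OH is on an sp³ carbon, not on an aromatic ring, so it is an alcohol.

phenol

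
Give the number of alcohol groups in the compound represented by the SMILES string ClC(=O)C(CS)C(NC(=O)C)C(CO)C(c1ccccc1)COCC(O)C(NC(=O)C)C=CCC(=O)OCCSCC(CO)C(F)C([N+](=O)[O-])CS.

Working along the chain:
  ClCO: –C(=O)Cl: carbonyl C bonded to C and to a halogen → acyl halide (not alkyl halide).
  CH(CH2SH): pendant –CH2SH → thiol.
  CH(NHCOCH3): pendant –NHC(=O)CH3: N bonded to a carbonyl → amide (not amine).
  CH(CH2OH): pendant –CH2OH on an sp³ backbone C → alcohol.
  CH(C6H5): pendant –C6H5: benzene ring → arene.
  CH2OCH2: C–O–C with sp³ carbons on both sides and no adjacent C=O → ether.
  CH(OH): –OH on an sp³ carbon → alcohol (secondary).
  CH(NHCOCH3): pendant –NHC(=O)CH3: N bonded to a carbonyl → amide (not amine).
  CH=CH: C=C double bond → alkene.
  CH2COOCH2: –C(=O)–O–C with C on the carbonyl side → ester.
  CH2SCH2: C–S–C linkage → sulfide (thioether).
  CH(CH2OH): pendant –CH2OH on an sp³ backbone C → alcohol.
  CH(F): halogen on an sp³ carbon → alkyl halide.
  CH(NO2): –NO2 on an sp³ carbon → nitro (the N=O is not a carbonyl).
  CH2SH: –SH on an sp³ carbon → thiol.
Alcohol appears at: CH(CH2OH), CH(OH), CH(CH2OH) → 3.

3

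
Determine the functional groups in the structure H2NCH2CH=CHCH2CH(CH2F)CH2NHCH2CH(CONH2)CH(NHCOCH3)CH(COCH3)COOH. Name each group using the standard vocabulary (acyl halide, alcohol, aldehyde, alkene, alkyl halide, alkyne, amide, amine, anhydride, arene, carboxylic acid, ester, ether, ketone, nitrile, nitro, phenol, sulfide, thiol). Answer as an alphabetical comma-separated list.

alkene, alkyl halide, amide, amine, carboxylic acid, ketone

Working along the chain:
  H2NCH2: –NH2 on an sp³ carbon with no adjacent C=O → amine.
  CH=CH: C=C double bond → alkene.
  CH(CH2F): pendant –CH2X: halogen on sp³ carbon → alkyl halide.
  CH2NHCH2: C–N–C with sp³ carbons and no adjacent C=O → amine (secondary).
  CH(CONH2): pendant –CONH2: carbonyl C bonded to C and N → amide.
  CH(NHCOCH3): pendant –NHC(=O)CH3: N bonded to a carbonyl → amide (not amine).
  CH(COCH3): pendant –COCH3: carbonyl C bonded to two carbons → ketone.
  COOH: –COOH: carbonyl C bonded to –OH and C → carboxylic acid (the –OH is not a separate alcohol).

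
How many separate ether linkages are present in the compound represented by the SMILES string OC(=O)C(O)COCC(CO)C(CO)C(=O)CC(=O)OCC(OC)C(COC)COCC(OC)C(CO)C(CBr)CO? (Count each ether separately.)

Reading the structure from left to right:
  HOOC: –COOH: carbonyl C bonded to –OH and C → carboxylic acid (the –OH is not a separate alcohol).
  CH(OH): –OH on an sp³ carbon → alcohol (secondary).
  CH2OCH2: C–O–C with sp³ carbons on both sides and no adjacent C=O → ether.
  CH(CH2OH): pendant –CH2OH on an sp³ backbone C → alcohol.
  CH(CH2OH): pendant –CH2OH on an sp³ backbone C → alcohol.
  CO: –C(=O)– with carbon on both sides → ketone.
  CH2COOCH2: –C(=O)–O–C with C on the carbonyl side → ester.
  CH(OCH3): pendant –OCH3: C–O–C with sp³ C, no adjacent C=O → ether.
  CH(CH2OCH3): pendant –CH2OCH3: C–O–C linkage → ether.
  CH2OCH2: C–O–C with sp³ carbons on both sides and no adjacent C=O → ether.
  CH(OCH3): pendant –OCH3: C–O–C with sp³ C, no adjacent C=O → ether.
  CH(CH2OH): pendant –CH2OH on an sp³ backbone C → alcohol.
  CH(CH2Br): pendant –CH2X: halogen on sp³ carbon → alkyl halide.
  CH2OH: –OH on an sp³ carbon → alcohol.
Ether appears at: CH2OCH2, CH(OCH3), CH(CH2OCH3), CH2OCH2, CH(OCH3) → 5.

5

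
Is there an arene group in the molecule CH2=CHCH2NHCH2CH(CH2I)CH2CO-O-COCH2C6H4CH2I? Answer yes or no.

Reading the structure from left to right:
  CH2=CH: C=C double bond → alkene.
  CH2NHCH2: C–N–C with sp³ carbons and no adjacent C=O → amine (secondary).
  CH(CH2I): pendant –CH2X: halogen on sp³ carbon → alkyl halide.
  CH2CO-O-COCH2: two acyl groups sharing one oxygen, –C(=O)–O–C(=O)– → anhydride.
  C6H4: para-disubstituted benzene ring → arene.
  CH2I: halogen on an sp³ carbon → alkyl halide.
The C6H4 segment supplies the arene: para-disubstituted benzene ring → arene.

yes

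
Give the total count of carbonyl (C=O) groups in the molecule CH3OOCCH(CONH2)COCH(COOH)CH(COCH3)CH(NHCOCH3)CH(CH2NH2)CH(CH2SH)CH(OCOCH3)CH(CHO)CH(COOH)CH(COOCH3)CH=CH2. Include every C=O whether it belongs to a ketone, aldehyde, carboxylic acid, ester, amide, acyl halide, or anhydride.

CH3OOC: ester, 1 C=O (running total 1).
CH(CONH2): amide, 1 C=O (running total 2).
CO: ketone, 1 C=O (running total 3).
CH(COOH): carboxylic acid, 1 C=O (running total 4).
CH(COCH3): ketone, 1 C=O (running total 5).
CH(NHCOCH3): amide, 1 C=O (running total 6).
CH(OCOCH3): ester, 1 C=O (running total 7).
CH(CHO): aldehyde, 1 C=O (running total 8).
CH(COOH): carboxylic acid, 1 C=O (running total 9).
CH(COOCH3): ester, 1 C=O (running total 10).

10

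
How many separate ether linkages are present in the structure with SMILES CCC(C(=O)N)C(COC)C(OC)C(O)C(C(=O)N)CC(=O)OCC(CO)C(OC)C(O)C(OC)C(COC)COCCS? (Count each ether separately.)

pendant –CONH2: carbonyl C bonded to C and N → amide.
pendant –CH2OCH3: C–O–C linkage → ether.
pendant –OCH3: C–O–C with sp³ C, no adjacent C=O → ether.
–OH on an sp³ carbon → alcohol (secondary).
pendant –CONH2: carbonyl C bonded to C and N → amide.
–C(=O)–O–C with C on the carbonyl side → ester.
pendant –CH2OH on an sp³ backbone C → alcohol.
pendant –OCH3: C–O–C with sp³ C, no adjacent C=O → ether.
–OH on an sp³ carbon → alcohol (secondary).
pendant –OCH3: C–O–C with sp³ C, no adjacent C=O → ether.
pendant –CH2OCH3: C–O–C linkage → ether.
C–O–C with sp³ carbons on both sides and no adjacent C=O → ether.
–SH on an sp³ carbon → thiol.
Ether appears at: CH(CH2OCH3), CH(OCH3), CH(OCH3), CH(OCH3), CH(CH2OCH3), CH2OCH2 → 6.

6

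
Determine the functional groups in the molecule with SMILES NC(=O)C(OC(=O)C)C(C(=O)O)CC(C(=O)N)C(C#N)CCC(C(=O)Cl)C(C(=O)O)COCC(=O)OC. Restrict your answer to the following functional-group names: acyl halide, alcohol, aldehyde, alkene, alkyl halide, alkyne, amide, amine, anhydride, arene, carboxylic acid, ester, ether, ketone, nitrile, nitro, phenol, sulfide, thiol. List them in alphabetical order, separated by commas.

acyl halide, amide, carboxylic acid, ester, ether, nitrile

Reading the structure from left to right:
  H2NCO: –C(=O)NH2: carbonyl C bonded to C and to N → amide (the N is not a separate amine).
  CH(OCOCH3): pendant –OC(=O)CH3: an acyloxy group → ester.
  CH(COOH): pendant –COOH: carbonyl C bonded to C and –OH → carboxylic acid.
  CH(CONH2): pendant –CONH2: carbonyl C bonded to C and N → amide.
  CH(CN): pendant –C≡N: nitrile.
  CH(COCl): pendant –C(=O)X: carbonyl C bonded to C and halogen → acyl halide.
  CH(COOH): pendant –COOH: carbonyl C bonded to C and –OH → carboxylic acid.
  CH2OCH2: C–O–C with sp³ carbons on both sides and no adjacent C=O → ether.
  COOCH3: –C(=O)OCH3: carbonyl C bonded to C and to –OCH3 → ester (not ketone + ether).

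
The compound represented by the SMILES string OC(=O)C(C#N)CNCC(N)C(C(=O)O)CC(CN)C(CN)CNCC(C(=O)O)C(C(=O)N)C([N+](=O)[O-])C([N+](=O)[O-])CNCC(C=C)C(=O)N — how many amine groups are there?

6

–COOH: carbonyl C bonded to –OH and C → carboxylic acid (the –OH is not a separate alcohol).
pendant –C≡N: nitrile.
C–N–C with sp³ carbons and no adjacent C=O → amine (secondary).
–NH2 on an sp³ carbon with no adjacent C=O → amine.
pendant –COOH: carbonyl C bonded to C and –OH → carboxylic acid.
pendant –CH2NH2: N on sp³ C, no adjacent C=O → amine.
pendant –CH2NH2: N on sp³ C, no adjacent C=O → amine.
C–N–C with sp³ carbons and no adjacent C=O → amine (secondary).
pendant –COOH: carbonyl C bonded to C and –OH → carboxylic acid.
pendant –CONH2: carbonyl C bonded to C and N → amide.
–NO2 on an sp³ carbon → nitro (the N=O is not a carbonyl).
–NO2 on an sp³ carbon → nitro (the N=O is not a carbonyl).
C–N–C with sp³ carbons and no adjacent C=O → amine (secondary).
pendant –CH=CH2: C=C double bond → alkene.
–C(=O)NH2: carbonyl C bonded to C and to N → amide (the N is not a separate amine).
Amine appears at: CH2NHCH2, CH(NH2), CH(CH2NH2), CH(CH2NH2), CH2NHCH2, CH2NHCH2 → 6.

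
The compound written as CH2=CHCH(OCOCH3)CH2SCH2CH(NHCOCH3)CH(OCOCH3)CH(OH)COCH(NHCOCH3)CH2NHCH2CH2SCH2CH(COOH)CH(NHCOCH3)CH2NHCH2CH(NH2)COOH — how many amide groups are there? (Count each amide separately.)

3

Taking each segment in turn:
  CH2=CH: C=C double bond → alkene.
  CH(OCOCH3): pendant –OC(=O)CH3: an acyloxy group → ester.
  CH2SCH2: C–S–C linkage → sulfide (thioether).
  CH(NHCOCH3): pendant –NHC(=O)CH3: N bonded to a carbonyl → amide (not amine).
  CH(OCOCH3): pendant –OC(=O)CH3: an acyloxy group → ester.
  CH(OH): –OH on an sp³ carbon → alcohol (secondary).
  CO: –C(=O)– with carbon on both sides → ketone.
  CH(NHCOCH3): pendant –NHC(=O)CH3: N bonded to a carbonyl → amide (not amine).
  CH2NHCH2: C–N–C with sp³ carbons and no adjacent C=O → amine (secondary).
  CH2SCH2: C–S–C linkage → sulfide (thioether).
  CH(COOH): pendant –COOH: carbonyl C bonded to C and –OH → carboxylic acid.
  CH(NHCOCH3): pendant –NHC(=O)CH3: N bonded to a carbonyl → amide (not amine).
  CH2NHCH2: C–N–C with sp³ carbons and no adjacent C=O → amine (secondary).
  CH(NH2): –NH2 on an sp³ carbon with no adjacent C=O → amine.
  COOH: –COOH: carbonyl C bonded to –OH and C → carboxylic acid (the –OH is not a separate alcohol).
Amide appears at: CH(NHCOCH3), CH(NHCOCH3), CH(NHCOCH3) → 3.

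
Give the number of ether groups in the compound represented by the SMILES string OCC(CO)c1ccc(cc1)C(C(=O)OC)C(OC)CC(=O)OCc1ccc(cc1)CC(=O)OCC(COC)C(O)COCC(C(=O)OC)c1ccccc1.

Working along the chain:
  HOCH2: HO– on an sp³ carbon → alcohol.
  CH(CH2OH): pendant –CH2OH on an sp³ backbone C → alcohol.
  C6H4: para-disubstituted benzene ring → arene.
  CH(COOCH3): pendant –COOCH3: carbonyl C bonded to C and –OCH3 → ester.
  CH(OCH3): pendant –OCH3: C–O–C with sp³ C, no adjacent C=O → ether.
  CH2COOCH2: –C(=O)–O–C with C on the carbonyl side → ester.
  C6H4: para-disubstituted benzene ring → arene.
  CH2COOCH2: –C(=O)–O–C with C on the carbonyl side → ester.
  CH(CH2OCH3): pendant –CH2OCH3: C–O–C linkage → ether.
  CH(OH): –OH on an sp³ carbon → alcohol (secondary).
  CH2OCH2: C–O–C with sp³ carbons on both sides and no adjacent C=O → ether.
  CH(COOCH3): pendant –COOCH3: carbonyl C bonded to C and –OCH3 → ester.
  C6H5: –C6H5 phenyl ring → arene.
Ether appears at: CH(OCH3), CH(CH2OCH3), CH2OCH2 → 3.

3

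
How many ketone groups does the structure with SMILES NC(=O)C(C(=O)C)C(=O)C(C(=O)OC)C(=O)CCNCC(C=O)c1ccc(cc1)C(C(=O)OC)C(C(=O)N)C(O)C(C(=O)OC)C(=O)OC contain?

3

Reading the structure from left to right:
  H2NCO: –C(=O)NH2: carbonyl C bonded to C and to N → amide (the N is not a separate amine).
  CH(COCH3): pendant –COCH3: carbonyl C bonded to two carbons → ketone.
  CO: –C(=O)– with carbon on both sides → ketone.
  CH(COOCH3): pendant –COOCH3: carbonyl C bonded to C and –OCH3 → ester.
  CO: –C(=O)– with carbon on both sides → ketone.
  CH2NHCH2: C–N–C with sp³ carbons and no adjacent C=O → amine (secondary).
  CH(CHO): pendant –CHO: carbonyl C bonded to C and H → aldehyde.
  C6H4: para-disubstituted benzene ring → arene.
  CH(COOCH3): pendant –COOCH3: carbonyl C bonded to C and –OCH3 → ester.
  CH(CONH2): pendant –CONH2: carbonyl C bonded to C and N → amide.
  CH(OH): –OH on an sp³ carbon → alcohol (secondary).
  CH(COOCH3): pendant –COOCH3: carbonyl C bonded to C and –OCH3 → ester.
  COOCH3: –C(=O)OCH3: carbonyl C bonded to C and to –OCH3 → ester (not ketone + ether).
Ketone appears at: CH(COCH3), CO, CO → 3.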